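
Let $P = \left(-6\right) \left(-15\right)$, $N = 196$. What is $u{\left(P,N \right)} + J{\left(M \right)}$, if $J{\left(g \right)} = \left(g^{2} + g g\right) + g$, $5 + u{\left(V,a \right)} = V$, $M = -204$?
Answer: $83113$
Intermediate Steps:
$P = 90$
$u{\left(V,a \right)} = -5 + V$
$J{\left(g \right)} = g + 2 g^{2}$ ($J{\left(g \right)} = \left(g^{2} + g^{2}\right) + g = 2 g^{2} + g = g + 2 g^{2}$)
$u{\left(P,N \right)} + J{\left(M \right)} = \left(-5 + 90\right) - 204 \left(1 + 2 \left(-204\right)\right) = 85 - 204 \left(1 - 408\right) = 85 - -83028 = 85 + 83028 = 83113$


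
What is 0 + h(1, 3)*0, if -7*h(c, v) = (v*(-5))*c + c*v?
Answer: 0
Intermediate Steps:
h(c, v) = 4*c*v/7 (h(c, v) = -((v*(-5))*c + c*v)/7 = -((-5*v)*c + c*v)/7 = -(-5*c*v + c*v)/7 = -(-4)*c*v/7 = 4*c*v/7)
0 + h(1, 3)*0 = 0 + ((4/7)*1*3)*0 = 0 + (12/7)*0 = 0 + 0 = 0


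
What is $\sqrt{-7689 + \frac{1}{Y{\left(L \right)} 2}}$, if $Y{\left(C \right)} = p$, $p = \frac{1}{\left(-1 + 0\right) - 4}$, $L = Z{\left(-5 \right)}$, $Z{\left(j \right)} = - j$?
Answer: $\frac{i \sqrt{30766}}{2} \approx 87.701 i$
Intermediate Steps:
$L = 5$ ($L = \left(-1\right) \left(-5\right) = 5$)
$p = - \frac{1}{5}$ ($p = \frac{1}{-1 - 4} = \frac{1}{-5} = - \frac{1}{5} \approx -0.2$)
$Y{\left(C \right)} = - \frac{1}{5}$
$\sqrt{-7689 + \frac{1}{Y{\left(L \right)} 2}} = \sqrt{-7689 + \frac{1}{\left(- \frac{1}{5}\right) 2}} = \sqrt{-7689 + \frac{1}{- \frac{2}{5}}} = \sqrt{-7689 - \frac{5}{2}} = \sqrt{- \frac{15383}{2}} = \frac{i \sqrt{30766}}{2}$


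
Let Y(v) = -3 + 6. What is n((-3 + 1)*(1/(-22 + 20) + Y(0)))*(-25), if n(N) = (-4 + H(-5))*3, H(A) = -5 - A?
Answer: 300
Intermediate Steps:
Y(v) = 3
n(N) = -12 (n(N) = (-4 + (-5 - 1*(-5)))*3 = (-4 + (-5 + 5))*3 = (-4 + 0)*3 = -4*3 = -12)
n((-3 + 1)*(1/(-22 + 20) + Y(0)))*(-25) = -12*(-25) = 300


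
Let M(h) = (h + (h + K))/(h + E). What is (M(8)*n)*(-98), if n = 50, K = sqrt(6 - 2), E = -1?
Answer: -12600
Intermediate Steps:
K = 2 (K = sqrt(4) = 2)
M(h) = (2 + 2*h)/(-1 + h) (M(h) = (h + (h + 2))/(h - 1) = (h + (2 + h))/(-1 + h) = (2 + 2*h)/(-1 + h))
(M(8)*n)*(-98) = ((2*(1 + 8)/(-1 + 8))*50)*(-98) = ((2*9/7)*50)*(-98) = ((2*(1/7)*9)*50)*(-98) = ((18/7)*50)*(-98) = (900/7)*(-98) = -12600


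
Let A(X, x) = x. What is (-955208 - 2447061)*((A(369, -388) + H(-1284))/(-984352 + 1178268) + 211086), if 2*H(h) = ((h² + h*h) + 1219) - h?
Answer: -278541056834616979/387832 ≈ -7.1820e+11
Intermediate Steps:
H(h) = 1219/2 + h² - h/2 (H(h) = (((h² + h*h) + 1219) - h)/2 = (((h² + h²) + 1219) - h)/2 = ((2*h² + 1219) - h)/2 = ((1219 + 2*h²) - h)/2 = (1219 - h + 2*h²)/2 = 1219/2 + h² - h/2)
(-955208 - 2447061)*((A(369, -388) + H(-1284))/(-984352 + 1178268) + 211086) = (-955208 - 2447061)*((-388 + (1219/2 + (-1284)² - ½*(-1284)))/(-984352 + 1178268) + 211086) = -3402269*((-388 + (1219/2 + 1648656 + 642))/193916 + 211086) = -3402269*((-388 + 3299815/2)*(1/193916) + 211086) = -3402269*((3299039/2)*(1/193916) + 211086) = -3402269*(3299039/387832 + 211086) = -3402269*81869204591/387832 = -278541056834616979/387832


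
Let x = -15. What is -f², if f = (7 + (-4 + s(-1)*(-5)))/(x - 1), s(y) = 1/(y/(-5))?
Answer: -121/64 ≈ -1.8906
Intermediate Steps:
s(y) = -5/y (s(y) = 1/(y*(-⅕)) = 1/(-y/5) = -5/y)
f = 11/8 (f = (7 + (-4 - 5/(-1)*(-5)))/(-15 - 1) = (7 + (-4 - 5*(-1)*(-5)))/(-16) = (7 + (-4 + 5*(-5)))*(-1/16) = (7 + (-4 - 25))*(-1/16) = (7 - 29)*(-1/16) = -22*(-1/16) = 11/8 ≈ 1.3750)
-f² = -(11/8)² = -1*121/64 = -121/64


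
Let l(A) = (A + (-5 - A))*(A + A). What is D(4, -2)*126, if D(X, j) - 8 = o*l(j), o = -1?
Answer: -1512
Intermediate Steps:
l(A) = -10*A
D(X, j) = 8 + 10*j (D(X, j) = 8 - (-10)*j = 8 + 10*j)
D(4, -2)*126 = (8 + 10*(-2))*126 = (8 - 20)*126 = -12*126 = -1512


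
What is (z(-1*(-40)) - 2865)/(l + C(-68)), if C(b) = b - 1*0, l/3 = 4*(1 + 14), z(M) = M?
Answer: -2825/112 ≈ -25.223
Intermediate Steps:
l = 180 (l = 3*(4*(1 + 14)) = 3*(4*15) = 3*60 = 180)
C(b) = b (C(b) = b + 0 = b)
(z(-1*(-40)) - 2865)/(l + C(-68)) = (-1*(-40) - 2865)/(180 - 68) = (40 - 2865)/112 = -2825*1/112 = -2825/112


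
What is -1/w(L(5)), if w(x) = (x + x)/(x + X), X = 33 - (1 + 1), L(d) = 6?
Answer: -37/12 ≈ -3.0833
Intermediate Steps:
X = 31 (X = 33 - 2 = 31)
w(x) = 2*x/(31 + x) (w(x) = (x + x)/(x + 31) = (2*x)/(31 + x) = 2*x/(31 + x))
-1/w(L(5)) = -1/(2*6/(31 + 6)) = -1/(2*6/37) = -1/(2*6*(1/37)) = -1/12/37 = -1*37/12 = -37/12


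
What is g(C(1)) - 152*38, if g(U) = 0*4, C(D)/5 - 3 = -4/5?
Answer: -5776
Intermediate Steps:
C(D) = 11 (C(D) = 15 + 5*(-4/5) = 15 - 4 = 11)
g(U) = 0
g(C(1)) - 152*38 = 0 - 152*38 = 0 - 5776 = -5776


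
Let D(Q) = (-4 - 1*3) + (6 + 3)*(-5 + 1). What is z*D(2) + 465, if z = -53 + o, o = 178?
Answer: -4910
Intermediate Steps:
z = 125 (z = -53 + 178 = 125)
D(Q) = -43 (D(Q) = (-4 - 3) + 9*(-4) = -7 - 36 = -43)
z*D(2) + 465 = 125*(-43) + 465 = -5375 + 465 = -4910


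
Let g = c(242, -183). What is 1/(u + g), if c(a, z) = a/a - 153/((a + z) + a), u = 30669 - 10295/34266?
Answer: 10314066/316324062727 ≈ 3.2606e-5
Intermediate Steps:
u = 1050893659/34266 (u = 30669 - 10295*1/34266 = 30669 - 10295/34266 = 1050893659/34266 ≈ 30669.)
c(a, z) = 1 - 153/(z + 2*a)
g = 148/301 (g = (-153 - 183 + 2*242)/(-183 + 2*242) = (-153 - 183 + 484)/(-183 + 484) = 148/301 ≈ 0.49169)
1/(u + g) = 1/(1050893659/34266 + 148/301) = 1/(316324062727/10314066) = 10314066/316324062727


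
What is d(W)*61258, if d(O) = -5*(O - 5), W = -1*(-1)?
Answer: 1225160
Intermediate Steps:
W = 1
d(O) = 25 - 5*O (d(O) = -5*(-5 + O) = 25 - 5*O)
d(W)*61258 = (25 - 5*1)*61258 = (25 - 5)*61258 = 20*61258 = 1225160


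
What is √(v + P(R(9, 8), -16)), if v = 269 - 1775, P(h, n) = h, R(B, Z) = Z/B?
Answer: I*√13546/3 ≈ 38.796*I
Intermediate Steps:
v = -1506
√(v + P(R(9, 8), -16)) = √(-1506 + 8/9) = √(-13546/9) = I*√13546/3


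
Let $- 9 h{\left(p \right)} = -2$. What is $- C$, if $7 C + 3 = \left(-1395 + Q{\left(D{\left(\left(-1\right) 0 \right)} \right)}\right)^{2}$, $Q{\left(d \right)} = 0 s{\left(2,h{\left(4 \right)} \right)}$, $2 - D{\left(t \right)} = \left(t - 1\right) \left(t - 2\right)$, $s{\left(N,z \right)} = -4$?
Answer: $- \frac{1946022}{7} \approx -2.78 \cdot 10^{5}$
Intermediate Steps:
$h{\left(p \right)} = \frac{2}{9}$ ($h{\left(p \right)} = \left(- \frac{1}{9}\right) \left(-2\right) = \frac{2}{9}$)
$D{\left(t \right)} = 2 - \left(-1 + t\right) \left(-2 + t\right)$ ($D{\left(t \right)} = 2 - \left(t - 1\right) \left(t - 2\right) = 2 - \left(-1 + t\right) \left(-2 + t\right)$)
$Q{\left(d \right)} = 0$ ($Q{\left(d \right)} = 0 \left(-4\right) = 0$)
$C = \frac{1946022}{7}$ ($C = - \frac{3}{7} + \frac{\left(-1395 + 0\right)^{2}}{7} = - \frac{3}{7} + \frac{\left(-1395\right)^{2}}{7} = - \frac{3}{7} + \frac{1}{7} \cdot 1946025 = - \frac{3}{7} + \frac{1946025}{7} = \frac{1946022}{7} \approx 2.78 \cdot 10^{5}$)
$- C = \left(-1\right) \frac{1946022}{7} = - \frac{1946022}{7}$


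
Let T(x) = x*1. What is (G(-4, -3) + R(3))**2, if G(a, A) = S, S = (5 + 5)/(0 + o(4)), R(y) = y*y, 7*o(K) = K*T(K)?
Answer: 11449/64 ≈ 178.89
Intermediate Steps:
T(x) = x
o(K) = K**2/7 (o(K) = (K*K)/7 = K**2/7)
R(y) = y**2
S = 35/8 (S = (5 + 5)/(0 + (1/7)*4**2) = 10/(0 + (1/7)*16) = 10/(0 + 16/7) = 10/(16/7) = 10*(7/16) = 35/8 ≈ 4.3750)
G(a, A) = 35/8
(G(-4, -3) + R(3))**2 = (35/8 + 3**2)**2 = (35/8 + 9)**2 = (107/8)**2 = 11449/64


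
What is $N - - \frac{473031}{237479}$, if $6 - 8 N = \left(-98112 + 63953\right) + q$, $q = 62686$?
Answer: $- \frac{6769354311}{1899832} \approx -3563.1$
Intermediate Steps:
$N = - \frac{28521}{8}$ ($N = \frac{3}{4} - \frac{\left(-98112 + 63953\right) + 62686}{8} = \frac{3}{4} - \frac{-34159 + 62686}{8} = \frac{3}{4} - \frac{28527}{8} = - \frac{28521}{8} \approx -3565.1$)
$N - - \frac{473031}{237479} = - \frac{28521}{8} - - \frac{473031}{237479} = - \frac{28521}{8} + \frac{473031}{237479} = - \frac{6769354311}{1899832}$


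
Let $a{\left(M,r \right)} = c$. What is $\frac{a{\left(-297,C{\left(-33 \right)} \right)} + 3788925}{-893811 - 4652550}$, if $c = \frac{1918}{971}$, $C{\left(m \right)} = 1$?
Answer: $- \frac{3679048093}{5385516531} \approx -0.68314$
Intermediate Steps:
$c = \frac{1918}{971}$ ($c = 1918 \cdot \frac{1}{971} = \frac{1918}{971} \approx 1.9753$)
$a{\left(M,r \right)} = \frac{1918}{971}$
$\frac{a{\left(-297,C{\left(-33 \right)} \right)} + 3788925}{-893811 - 4652550} = \frac{\frac{1918}{971} + 3788925}{-893811 - 4652550} = \frac{3679048093}{971 \left(-5546361\right)} = \frac{3679048093}{971} \left(- \frac{1}{5546361}\right) = - \frac{3679048093}{5385516531}$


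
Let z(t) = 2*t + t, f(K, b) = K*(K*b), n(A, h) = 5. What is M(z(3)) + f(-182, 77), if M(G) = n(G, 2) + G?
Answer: 2550562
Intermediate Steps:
f(K, b) = b*K**2
z(t) = 3*t
M(G) = 5 + G
M(z(3)) + f(-182, 77) = (5 + 3*3) + 77*(-182)**2 = (5 + 9) + 77*33124 = 14 + 2550548 = 2550562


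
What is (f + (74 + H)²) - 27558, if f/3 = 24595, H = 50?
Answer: 61603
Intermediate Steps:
f = 73785 (f = 3*24595 = 73785)
(f + (74 + H)²) - 27558 = (73785 + (74 + 50)²) - 27558 = (73785 + 124²) - 27558 = (73785 + 15376) - 27558 = 89161 - 27558 = 61603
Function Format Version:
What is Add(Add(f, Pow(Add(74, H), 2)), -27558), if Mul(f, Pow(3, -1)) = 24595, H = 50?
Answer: 61603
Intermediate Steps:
f = 73785 (f = Mul(3, 24595) = 73785)
Add(Add(f, Pow(Add(74, H), 2)), -27558) = Add(Add(73785, Pow(Add(74, 50), 2)), -27558) = Add(Add(73785, Pow(124, 2)), -27558) = Add(Add(73785, 15376), -27558) = Add(89161, -27558) = 61603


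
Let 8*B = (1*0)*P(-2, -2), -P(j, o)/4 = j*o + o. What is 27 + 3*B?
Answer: 27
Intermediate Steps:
P(j, o) = -4*o - 4*j*o (P(j, o) = -4*(j*o + o) = -4*(o + j*o) = -4*o - 4*j*o)
B = 0 (B = ((1*0)*(-4*(-2)*(1 - 2)))/8 = (0*(-4*(-2)*(-1)))/8 = (0*(-8))/8 = (1/8)*0 = 0)
27 + 3*B = 27 + 3*0 = 27 + 0 = 27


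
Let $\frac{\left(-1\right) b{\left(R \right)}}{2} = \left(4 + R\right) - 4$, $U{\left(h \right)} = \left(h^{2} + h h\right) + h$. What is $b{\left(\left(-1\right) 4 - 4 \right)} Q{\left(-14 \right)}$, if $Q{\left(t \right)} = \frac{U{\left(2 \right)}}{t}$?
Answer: $- \frac{80}{7} \approx -11.429$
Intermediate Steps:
$U{\left(h \right)} = h + 2 h^{2}$ ($U{\left(h \right)} = \left(h^{2} + h^{2}\right) + h = 2 h^{2} + h = h + 2 h^{2}$)
$Q{\left(t \right)} = \frac{10}{t}$ ($Q{\left(t \right)} = \frac{2 \left(1 + 2 \cdot 2\right)}{t} = \frac{2 \left(1 + 4\right)}{t} = \frac{2 \cdot 5}{t} = \frac{10}{t}$)
$b{\left(R \right)} = - 2 R$ ($b{\left(R \right)} = - 2 \left(\left(4 + R\right) - 4\right) = - 2 R$)
$b{\left(\left(-1\right) 4 - 4 \right)} Q{\left(-14 \right)} = - 2 \left(\left(-1\right) 4 - 4\right) \frac{10}{-14} = - 2 \left(-4 - 4\right) 10 \left(- \frac{1}{14}\right) = \left(-2\right) \left(-8\right) \left(- \frac{5}{7}\right) = 16 \left(- \frac{5}{7}\right) = - \frac{80}{7}$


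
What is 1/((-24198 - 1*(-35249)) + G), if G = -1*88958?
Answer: -1/77907 ≈ -1.2836e-5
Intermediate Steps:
G = -88958
1/((-24198 - 1*(-35249)) + G) = 1/((-24198 - 1*(-35249)) - 88958) = 1/((-24198 + 35249) - 88958) = 1/(11051 - 88958) = 1/(-77907) = -1/77907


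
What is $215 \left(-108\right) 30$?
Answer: $-696600$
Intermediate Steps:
$215 \left(-108\right) 30 = \left(-23220\right) 30 = -696600$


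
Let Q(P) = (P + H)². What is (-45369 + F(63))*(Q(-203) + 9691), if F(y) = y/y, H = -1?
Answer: -2327695976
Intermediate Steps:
Q(P) = (-1 + P)² (Q(P) = (P - 1)² = (-1 + P)²)
F(y) = 1
(-45369 + F(63))*(Q(-203) + 9691) = (-45369 + 1)*((-1 - 203)² + 9691) = -45368*((-204)² + 9691) = -45368*(41616 + 9691) = -45368*51307 = -2327695976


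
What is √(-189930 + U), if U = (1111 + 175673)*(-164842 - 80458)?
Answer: I*√43365305130 ≈ 2.0824e+5*I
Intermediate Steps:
U = -43365115200 (U = 176784*(-245300) = -43365115200)
√(-189930 + U) = √(-189930 - 43365115200) = √(-43365305130) = I*√43365305130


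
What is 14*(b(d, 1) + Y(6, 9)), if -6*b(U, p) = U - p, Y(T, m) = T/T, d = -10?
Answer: 119/3 ≈ 39.667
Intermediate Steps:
Y(T, m) = 1
b(U, p) = -U/6 + p/6 (b(U, p) = -(U - p)/6 = -U/6 + p/6)
14*(b(d, 1) + Y(6, 9)) = 14*((-⅙*(-10) + (⅙)*1) + 1) = 14*((5/3 + ⅙) + 1) = 14*(11/6 + 1) = 14*(17/6) = 119/3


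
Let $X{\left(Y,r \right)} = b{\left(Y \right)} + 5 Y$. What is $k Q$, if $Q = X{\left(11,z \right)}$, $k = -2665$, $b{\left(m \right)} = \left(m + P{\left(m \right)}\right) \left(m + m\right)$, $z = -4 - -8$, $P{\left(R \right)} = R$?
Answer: $-1436435$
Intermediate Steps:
$z = 4$ ($z = -4 + 8 = 4$)
$b{\left(m \right)} = 4 m^{2}$ ($b{\left(m \right)} = \left(m + m\right) \left(m + m\right) = 2 m 2 m = 4 m^{2}$)
$X{\left(Y,r \right)} = 4 Y^{2} + 5 Y$
$Q = 539$ ($Q = 11 \left(5 + 4 \cdot 11\right) = 11 \left(5 + 44\right) = 11 \cdot 49 = 539$)
$k Q = \left(-2665\right) 539 = -1436435$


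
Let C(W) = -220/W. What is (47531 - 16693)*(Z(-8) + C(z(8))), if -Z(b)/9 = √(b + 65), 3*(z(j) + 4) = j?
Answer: 5088270 - 277542*√57 ≈ 2.9929e+6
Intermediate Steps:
z(j) = -4 + j/3
Z(b) = -9*√(65 + b) (Z(b) = -9*√(b + 65) = -9*√(65 + b))
(47531 - 16693)*(Z(-8) + C(z(8))) = (47531 - 16693)*(-9*√(65 - 8) - 220/(-4 + (⅓)*8)) = 30838*(-9*√57 - 220/(-4 + 8/3)) = 30838*(-9*√57 - 220/(-4/3)) = 30838*(-9*√57 - 220*(-¾)) = 30838*(-9*√57 + 165) = 30838*(165 - 9*√57) = 5088270 - 277542*√57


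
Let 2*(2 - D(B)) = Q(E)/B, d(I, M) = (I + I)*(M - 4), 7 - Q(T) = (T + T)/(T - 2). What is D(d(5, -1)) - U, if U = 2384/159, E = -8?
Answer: -1028707/79500 ≈ -12.940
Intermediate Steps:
Q(T) = 7 - 2*T/(-2 + T) (Q(T) = 7 - (T + T)/(T - 2) = 7 - 2*T/(-2 + T))
d(I, M) = 2*I*(-4 + M) (d(I, M) = (2*I)*(-4 + M) = 2*I*(-4 + M))
U = 2384/159 (U = 2384*(1/159) = 2384/159 ≈ 14.994)
D(B) = 2 - 27/(10*B) (D(B) = 2 - (-14 + 5*(-8))/(-2 - 8)/(2*B) = 2 - (-14 - 40)/(-10)/(2*B) = 2 - (-1/10*(-54))/(2*B) = 2 - 27/(10*B))
D(d(5, -1)) - U = (2 - 27*1/(10*(-4 - 1))/10) - 1*2384/159 = (2 - 27/(10*(2*5*(-5)))) - 2384/159 = (2 - 27/10/(-50)) - 2384/159 = (2 - 27/10*(-1/50)) - 2384/159 = (2 + 27/500) - 2384/159 = 1027/500 - 2384/159 = -1028707/79500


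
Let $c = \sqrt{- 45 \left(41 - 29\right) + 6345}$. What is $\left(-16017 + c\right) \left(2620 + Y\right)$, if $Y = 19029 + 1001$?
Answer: $-362785050 + 67950 \sqrt{645} \approx -3.6106 \cdot 10^{8}$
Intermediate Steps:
$c = 3 \sqrt{645}$ ($c = \sqrt{\left(-45\right) 12 + 6345} = \sqrt{-540 + 6345} = \sqrt{5805} = 3 \sqrt{645} \approx 76.191$)
$Y = 20030$
$\left(-16017 + c\right) \left(2620 + Y\right) = \left(-16017 + 3 \sqrt{645}\right) \left(2620 + 20030\right) = \left(-16017 + 3 \sqrt{645}\right) 22650 = -362785050 + 67950 \sqrt{645}$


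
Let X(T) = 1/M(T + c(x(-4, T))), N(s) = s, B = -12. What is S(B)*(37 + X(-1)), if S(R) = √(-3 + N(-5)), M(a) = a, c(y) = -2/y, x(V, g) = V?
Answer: 70*I*√2 ≈ 98.995*I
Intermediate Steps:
S(R) = 2*I*√2 (S(R) = √(-3 - 5) = √(-8) = 2*I*√2)
X(T) = 1/(½ + T) (X(T) = 1/(T - 2/(-4)) = 1/(T - 2*(-¼)) = 1/(T + ½) = 1/(½ + T))
S(B)*(37 + X(-1)) = (2*I*√2)*(37 + 2/(1 + 2*(-1))) = (2*I*√2)*(37 + 2/(1 - 2)) = (2*I*√2)*(37 + 2/(-1)) = (2*I*√2)*(37 + 2*(-1)) = (2*I*√2)*(37 - 2) = (2*I*√2)*35 = 70*I*√2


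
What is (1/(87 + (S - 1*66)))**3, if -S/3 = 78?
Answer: -1/9663597 ≈ -1.0348e-7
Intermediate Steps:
S = -234 (S = -3*78 = -234)
(1/(87 + (S - 1*66)))**3 = (1/(87 + (-234 - 1*66)))**3 = (1/(87 + (-234 - 66)))**3 = (1/(87 - 300))**3 = (1/(-213))**3 = (-1/213)**3 = -1/9663597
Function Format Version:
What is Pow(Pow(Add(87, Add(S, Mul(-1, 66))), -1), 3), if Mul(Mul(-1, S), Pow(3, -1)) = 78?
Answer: Rational(-1, 9663597) ≈ -1.0348e-7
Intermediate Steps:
S = -234 (S = Mul(-3, 78) = -234)
Pow(Pow(Add(87, Add(S, Mul(-1, 66))), -1), 3) = Pow(Pow(Add(87, Add(-234, Mul(-1, 66))), -1), 3) = Pow(Pow(Add(87, Add(-234, -66)), -1), 3) = Pow(Pow(Add(87, -300), -1), 3) = Pow(Pow(-213, -1), 3) = Pow(Rational(-1, 213), 3) = Rational(-1, 9663597)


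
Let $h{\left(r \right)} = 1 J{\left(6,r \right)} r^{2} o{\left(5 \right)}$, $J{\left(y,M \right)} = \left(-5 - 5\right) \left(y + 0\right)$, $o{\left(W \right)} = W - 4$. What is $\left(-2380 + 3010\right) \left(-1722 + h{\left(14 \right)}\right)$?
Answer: $-8493660$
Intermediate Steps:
$o{\left(W \right)} = -4 + W$
$J{\left(y,M \right)} = - 10 y$
$h{\left(r \right)} = - 60 r^{2}$ ($h{\left(r \right)} = 1 \left(-10\right) 6 r^{2} \left(-4 + 5\right) = 1 \left(- 60 r^{2}\right) 1 = - 60 r^{2} \cdot 1 = - 60 r^{2}$)
$\left(-2380 + 3010\right) \left(-1722 + h{\left(14 \right)}\right) = \left(-2380 + 3010\right) \left(-1722 - 60 \cdot 14^{2}\right) = 630 \left(-1722 - 11760\right) = 630 \left(-13482\right) = -8493660$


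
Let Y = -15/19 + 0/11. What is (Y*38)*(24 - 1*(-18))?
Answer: -1260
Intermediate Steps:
Y = -15/19 (Y = -15*1/19 + 0*(1/11) = -15/19 + 0 = -15/19 ≈ -0.78947)
(Y*38)*(24 - 1*(-18)) = (-15/19*38)*(24 - 1*(-18)) = -30*(24 + 18) = -30*42 = -1260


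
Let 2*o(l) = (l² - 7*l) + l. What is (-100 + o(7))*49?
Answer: -9457/2 ≈ -4728.5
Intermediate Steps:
o(l) = l²/2 - 3*l (o(l) = ((l² - 7*l) + l)/2 = (l² - 6*l)/2 = l²/2 - 3*l)
(-100 + o(7))*49 = (-100 + (½)*7*(-6 + 7))*49 = (-100 + (½)*7*1)*49 = (-100 + 7/2)*49 = -193/2*49 = -9457/2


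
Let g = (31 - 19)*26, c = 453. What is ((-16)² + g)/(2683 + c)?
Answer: 71/392 ≈ 0.18112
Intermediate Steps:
g = 312 (g = 12*26 = 312)
((-16)² + g)/(2683 + c) = ((-16)² + 312)/(2683 + 453) = (256 + 312)/3136 = 568*(1/3136) = 71/392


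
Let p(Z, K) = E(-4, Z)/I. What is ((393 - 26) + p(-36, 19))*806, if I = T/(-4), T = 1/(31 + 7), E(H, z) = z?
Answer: 4706234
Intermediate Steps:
T = 1/38 ≈ 0.026316
I = -1/152 (I = (1/38)/(-4) = (1/38)*(-¼) = -1/152 ≈ -0.0065789)
p(Z, K) = -152*Z (p(Z, K) = Z/(-1/152) = Z*(-152) = -152*Z)
((393 - 26) + p(-36, 19))*806 = ((393 - 26) - 152*(-36))*806 = (367 + 5472)*806 = 5839*806 = 4706234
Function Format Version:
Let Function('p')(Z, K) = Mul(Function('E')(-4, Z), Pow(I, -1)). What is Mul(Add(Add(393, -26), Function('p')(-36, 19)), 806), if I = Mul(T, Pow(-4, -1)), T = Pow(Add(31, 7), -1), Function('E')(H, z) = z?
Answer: 4706234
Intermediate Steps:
T = Rational(1, 38) (T = Pow(38, -1) = Rational(1, 38) ≈ 0.026316)
I = Rational(-1, 152) (I = Mul(Rational(1, 38), Pow(-4, -1)) = Mul(Rational(1, 38), Rational(-1, 4)) = Rational(-1, 152) ≈ -0.0065789)
Function('p')(Z, K) = Mul(-152, Z) (Function('p')(Z, K) = Mul(Z, Pow(Rational(-1, 152), -1)) = Mul(Z, -152) = Mul(-152, Z))
Mul(Add(Add(393, -26), Function('p')(-36, 19)), 806) = Mul(Add(Add(393, -26), Mul(-152, -36)), 806) = Mul(Add(367, 5472), 806) = Mul(5839, 806) = 4706234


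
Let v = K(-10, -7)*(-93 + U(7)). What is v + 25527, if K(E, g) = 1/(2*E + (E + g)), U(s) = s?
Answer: 944585/37 ≈ 25529.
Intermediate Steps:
K(E, g) = 1/(g + 3*E)
v = 86/37 (v = (-93 + 7)/(-7 + 3*(-10)) = -86/(-7 - 30) = -86/(-37) = -1/37*(-86) = 86/37 ≈ 2.3243)
v + 25527 = 86/37 + 25527 = 944585/37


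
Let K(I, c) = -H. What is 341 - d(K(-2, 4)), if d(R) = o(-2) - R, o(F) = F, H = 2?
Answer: 341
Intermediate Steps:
K(I, c) = -2 (K(I, c) = -1*2 = -2)
d(R) = -2 - R
341 - d(K(-2, 4)) = 341 - (-2 - 1*(-2)) = 341 - (-2 + 2) = 341 - 1*0 = 341 + 0 = 341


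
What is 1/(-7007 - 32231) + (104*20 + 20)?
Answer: 82399799/39238 ≈ 2100.0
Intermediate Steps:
1/(-7007 - 32231) + (104*20 + 20) = 1/(-39238) + (2080 + 20) = -1/39238 + 2100 = 82399799/39238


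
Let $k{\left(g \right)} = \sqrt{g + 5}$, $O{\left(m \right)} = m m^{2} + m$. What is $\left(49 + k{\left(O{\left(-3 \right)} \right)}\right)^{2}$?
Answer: $2376 + 490 i \approx 2376.0 + 490.0 i$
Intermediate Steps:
$O{\left(m \right)} = m + m^{3}$ ($O{\left(m \right)} = m^{3} + m = m + m^{3}$)
$k{\left(g \right)} = \sqrt{5 + g}$
$\left(49 + k{\left(O{\left(-3 \right)} \right)}\right)^{2} = \left(49 + \sqrt{5 + \left(-3 + \left(-3\right)^{3}\right)}\right)^{2} = \left(49 + \sqrt{5 - 30}\right)^{2} = \left(49 + \sqrt{-25}\right)^{2} = \left(49 + 5 i\right)^{2}$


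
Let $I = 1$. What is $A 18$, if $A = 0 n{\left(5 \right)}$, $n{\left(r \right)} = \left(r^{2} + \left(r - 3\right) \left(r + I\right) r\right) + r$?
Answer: $0$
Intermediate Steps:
$n{\left(r \right)} = r + r^{2} + r \left(1 + r\right) \left(-3 + r\right)$ ($n{\left(r \right)} = \left(r^{2} + \left(r - 3\right) \left(r + 1\right) r\right) + r = \left(r^{2} + \left(-3 + r\right) \left(1 + r\right) r\right) + r = \left(r^{2} + \left(1 + r\right) \left(-3 + r\right) r\right) + r = \left(r^{2} + r \left(1 + r\right) \left(-3 + r\right)\right) + r = r + r^{2} + r \left(1 + r\right) \left(-3 + r\right)$)
$A = 0$ ($A = 0 \cdot 5 \left(-2 + 5^{2} - 5\right) = 0 \cdot 5 \left(-2 + 25 - 5\right) = 0 \cdot 5 \cdot 18 = 0 \cdot 90 = 0$)
$A 18 = 0 \cdot 18 = 0$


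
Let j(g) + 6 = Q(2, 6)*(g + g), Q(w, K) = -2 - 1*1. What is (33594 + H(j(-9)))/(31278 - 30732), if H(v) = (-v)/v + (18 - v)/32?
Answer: 537473/8736 ≈ 61.524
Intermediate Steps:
Q(w, K) = -3 (Q(w, K) = -2 - 1 = -3)
j(g) = -6 - 6*g (j(g) = -6 - 3*(g + g) = -6 - 6*g)
H(v) = -7/16 - v/32 (H(v) = -1 + (18 - v)*(1/32) = -1 + (9/16 - v/32) = -7/16 - v/32)
(33594 + H(j(-9)))/(31278 - 30732) = (33594 + (-7/16 - (-6 - 6*(-9))/32))/(31278 - 30732) = (33594 + (-7/16 - (-6 + 54)/32))/546 = (33594 + (-7/16 - 1/32*48))*(1/546) = (33594 + (-7/16 - 3/2))*(1/546) = (33594 - 31/16)*(1/546) = (537473/16)*(1/546) = 537473/8736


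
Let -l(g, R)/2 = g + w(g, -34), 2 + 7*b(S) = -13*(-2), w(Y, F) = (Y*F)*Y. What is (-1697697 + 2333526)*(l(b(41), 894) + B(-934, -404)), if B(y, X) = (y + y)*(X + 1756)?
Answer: -78659951926128/49 ≈ -1.6053e+12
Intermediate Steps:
B(y, X) = 2*y*(1756 + X) (B(y, X) = (2*y)*(1756 + X) = 2*y*(1756 + X))
w(Y, F) = F*Y² (w(Y, F) = (F*Y)*Y = F*Y²)
b(S) = 24/7 (b(S) = -2/7 + (-13*(-2))/7 = -2/7 + (⅐)*26 = -2/7 + 26/7 = 24/7)
l(g, R) = -2*g + 68*g² (l(g, R) = -2*(g - 34*g²) = -2*g + 68*g²)
(-1697697 + 2333526)*(l(b(41), 894) + B(-934, -404)) = (-1697697 + 2333526)*(2*(24/7)*(-1 + 34*(24/7)) + 2*(-934)*(1756 - 404)) = 635829*(2*(24/7)*(-1 + 816/7) + 2*(-934)*1352) = 635829*(2*(24/7)*(809/7) - 2525536) = 635829*(38832/49 - 2525536) = 635829*(-123712432/49) = -78659951926128/49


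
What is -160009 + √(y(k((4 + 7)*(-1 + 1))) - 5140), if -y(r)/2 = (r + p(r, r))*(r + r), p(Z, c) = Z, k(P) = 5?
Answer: -160009 + 2*I*√1335 ≈ -1.6001e+5 + 73.075*I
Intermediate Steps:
y(r) = -8*r² (y(r) = -2*(r + r)*(r + r) = -2*2*r*2*r = -8*r²)
-160009 + √(y(k((4 + 7)*(-1 + 1))) - 5140) = -160009 + √(-8*5² - 5140) = -160009 + √(-8*25 - 5140) = -160009 + √(-200 - 5140) = -160009 + √(-5340) = -160009 + 2*I*√1335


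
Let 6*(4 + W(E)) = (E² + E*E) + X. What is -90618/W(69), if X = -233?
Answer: -543708/9265 ≈ -58.684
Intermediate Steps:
W(E) = -257/6 + E²/3 (W(E) = -4 + ((E² + E*E) - 233)/6 = -4 + ((E² + E²) - 233)/6 = -4 + (2*E² - 233)/6 = -4 + (-233 + 2*E²)/6 = -4 + (-233/6 + E²/3) = -257/6 + E²/3)
-90618/W(69) = -90618/(-257/6 + (⅓)*69²) = -90618/(-257/6 + (⅓)*4761) = -90618/(-257/6 + 1587) = -90618/9265/6 = -90618*6/9265 = -543708/9265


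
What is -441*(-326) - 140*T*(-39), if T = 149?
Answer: 957306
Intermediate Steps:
-441*(-326) - 140*T*(-39) = -441*(-326) - 140*149*(-39) = 143766 - 20860*(-39) = 143766 + 813540 = 957306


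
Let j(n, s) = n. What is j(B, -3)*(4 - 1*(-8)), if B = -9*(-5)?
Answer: 540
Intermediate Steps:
B = 45
j(B, -3)*(4 - 1*(-8)) = 45*(4 - 1*(-8)) = 45*(4 + 8) = 45*12 = 540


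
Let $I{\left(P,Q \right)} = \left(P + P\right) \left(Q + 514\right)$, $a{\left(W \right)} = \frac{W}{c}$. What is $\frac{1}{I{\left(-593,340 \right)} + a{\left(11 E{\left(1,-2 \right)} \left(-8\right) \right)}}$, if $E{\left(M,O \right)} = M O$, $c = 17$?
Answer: $- \frac{17}{17218172} \approx -9.8733 \cdot 10^{-7}$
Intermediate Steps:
$a{\left(W \right)} = \frac{W}{17}$
$I{\left(P,Q \right)} = 2 P \left(514 + Q\right)$
$\frac{1}{I{\left(-593,340 \right)} + a{\left(11 E{\left(1,-2 \right)} \left(-8\right) \right)}} = \frac{1}{2 \left(-593\right) \left(514 + 340\right) + \frac{11 \cdot 1 \left(-2\right) \left(-8\right)}{17}} = \frac{1}{2 \left(-593\right) 854 + \frac{11 \left(-2\right) \left(-8\right)}{17}} = \frac{1}{-1012844 + \frac{\left(-22\right) \left(-8\right)}{17}} = \frac{1}{-1012844 + \frac{1}{17} \cdot 176} = \frac{1}{-1012844 + \frac{176}{17}} = \frac{1}{- \frac{17218172}{17}} = - \frac{17}{17218172}$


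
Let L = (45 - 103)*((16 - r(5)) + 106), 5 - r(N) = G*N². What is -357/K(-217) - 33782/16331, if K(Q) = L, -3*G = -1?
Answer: -102746765/50878064 ≈ -2.0195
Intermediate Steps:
G = ⅓ (G = -⅓*(-1) = ⅓ ≈ 0.33333)
r(N) = 5 - N²/3
L = -21808/3 (L = (45 - 103)*((16 - (5 - ⅓*5²)) + 106) = -58*((16 - (5 - ⅓*25)) + 106) = -58*((16 - (5 - 25/3)) + 106) = -58*((16 - 1*(-10/3)) + 106) = -58*((16 + 10/3) + 106) = -58*(58/3 + 106) = -58*376/3 = -21808/3 ≈ -7269.3)
K(Q) = -21808/3
-357/K(-217) - 33782/16331 = -357/(-21808/3) - 33782/16331 = -357*(-3/21808) - 33782*1/16331 = 1071/21808 - 4826/2333 = -102746765/50878064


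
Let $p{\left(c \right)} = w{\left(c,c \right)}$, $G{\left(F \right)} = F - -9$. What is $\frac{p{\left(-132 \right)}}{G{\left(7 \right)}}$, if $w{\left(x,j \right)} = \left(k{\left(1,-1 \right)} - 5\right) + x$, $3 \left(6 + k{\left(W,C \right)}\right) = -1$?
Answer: $- \frac{215}{24} \approx -8.9583$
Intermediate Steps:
$k{\left(W,C \right)} = - \frac{19}{3}$ ($k{\left(W,C \right)} = -6 + \frac{1}{3} \left(-1\right) = -6 - \frac{1}{3} = - \frac{19}{3}$)
$G{\left(F \right)} = 9 + F$ ($G{\left(F \right)} = F + 9 = 9 + F$)
$w{\left(x,j \right)} = - \frac{34}{3} + x$ ($w{\left(x,j \right)} = \left(- \frac{19}{3} - 5\right) + x = - \frac{34}{3} + x$)
$p{\left(c \right)} = - \frac{34}{3} + c$
$\frac{p{\left(-132 \right)}}{G{\left(7 \right)}} = \frac{- \frac{34}{3} - 132}{9 + 7} = - \frac{430}{3 \cdot 16} = \left(- \frac{430}{3}\right) \frac{1}{16} = - \frac{215}{24}$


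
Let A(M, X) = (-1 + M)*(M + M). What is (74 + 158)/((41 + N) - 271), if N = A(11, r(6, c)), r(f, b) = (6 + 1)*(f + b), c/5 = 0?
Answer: -116/5 ≈ -23.200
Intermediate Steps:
c = 0 (c = 5*0 = 0)
r(f, b) = 7*b + 7*f (r(f, b) = 7*(b + f) = 7*b + 7*f)
A(M, X) = 2*M*(-1 + M) (A(M, X) = (-1 + M)*(2*M) = 2*M*(-1 + M))
N = 220 (N = 2*11*(-1 + 11) = 2*11*10 = 220)
(74 + 158)/((41 + N) - 271) = (74 + 158)/((41 + 220) - 271) = 232/(261 - 271) = 232/(-10) = 232*(-⅒) = -116/5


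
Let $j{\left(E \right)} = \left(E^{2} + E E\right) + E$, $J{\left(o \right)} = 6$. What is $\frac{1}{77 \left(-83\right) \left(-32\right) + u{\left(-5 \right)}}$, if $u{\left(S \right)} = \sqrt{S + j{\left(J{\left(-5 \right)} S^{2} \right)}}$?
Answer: $\frac{204512}{41825112999} - \frac{\sqrt{45145}}{41825112999} \approx 4.8846 \cdot 10^{-6}$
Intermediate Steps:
$j{\left(E \right)} = E + 2 E^{2}$ ($j{\left(E \right)} = \left(E^{2} + E^{2}\right) + E = 2 E^{2} + E = E + 2 E^{2}$)
$u{\left(S \right)} = \sqrt{S + 6 S^{2} \left(1 + 12 S^{2}\right)}$ ($u{\left(S \right)} = \sqrt{S + 6 S^{2} \left(1 + 2 \cdot 6 S^{2}\right)} = \sqrt{S + 6 S^{2} \left(1 + 12 S^{2}\right)}$)
$\frac{1}{77 \left(-83\right) \left(-32\right) + u{\left(-5 \right)}} = \frac{1}{77 \left(-83\right) \left(-32\right) + \sqrt{- 5 \left(1 + 6 \left(-5\right) + 72 \left(-5\right)^{3}\right)}} = \frac{1}{\left(-6391\right) \left(-32\right) + \sqrt{- 5 \left(1 - 30 + 72 \left(-125\right)\right)}} = \frac{1}{204512 + \sqrt{- 5 \left(1 - 30 - 9000\right)}} = \frac{1}{204512 + \sqrt{\left(-5\right) \left(-9029\right)}} = \frac{1}{204512 + \sqrt{45145}}$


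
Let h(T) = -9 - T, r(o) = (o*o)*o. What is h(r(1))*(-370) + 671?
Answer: 4371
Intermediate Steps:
r(o) = o³ (r(o) = o²*o = o³)
h(r(1))*(-370) + 671 = (-9 - 1*1³)*(-370) + 671 = (-9 - 1*1)*(-370) + 671 = (-9 - 1)*(-370) + 671 = -10*(-370) + 671 = 3700 + 671 = 4371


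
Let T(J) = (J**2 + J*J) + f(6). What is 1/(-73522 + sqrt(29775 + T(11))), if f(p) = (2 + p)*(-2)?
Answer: -73522/5405454483 - sqrt(30001)/5405454483 ≈ -1.3633e-5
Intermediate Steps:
f(p) = -4 - 2*p
T(J) = -16 + 2*J**2 (T(J) = (J**2 + J*J) + (-4 - 2*6) = (J**2 + J**2) + (-4 - 12) = 2*J**2 - 16 = -16 + 2*J**2)
1/(-73522 + sqrt(29775 + T(11))) = 1/(-73522 + sqrt(29775 + (-16 + 2*11**2))) = 1/(-73522 + sqrt(29775 + (-16 + 2*121))) = 1/(-73522 + sqrt(29775 + (-16 + 242))) = 1/(-73522 + sqrt(29775 + 226)) = 1/(-73522 + sqrt(30001))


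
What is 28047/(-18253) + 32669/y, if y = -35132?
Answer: -1581654461/641264396 ≈ -2.4665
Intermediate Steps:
28047/(-18253) + 32669/y = 28047/(-18253) + 32669/(-35132) = 28047*(-1/18253) + 32669*(-1/35132) = -28047/18253 - 32669/35132 = -1581654461/641264396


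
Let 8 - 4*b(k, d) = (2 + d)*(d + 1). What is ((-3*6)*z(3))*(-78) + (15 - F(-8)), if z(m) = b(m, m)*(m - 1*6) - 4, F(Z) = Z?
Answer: 7043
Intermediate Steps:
b(k, d) = 2 - (1 + d)*(2 + d)/4 (b(k, d) = 2 - (2 + d)*(d + 1)/4 = 2 - (2 + d)*(1 + d)/4 = 2 - (1 + d)*(2 + d)/4)
z(m) = -4 + (-6 + m)*(3/2 - 3*m/4 - m²/4) (z(m) = (3/2 - 3*m/4 - m²/4)*(m - 1*6) - 4 = (3/2 - 3*m/4 - m²/4)*(m - 6) - 4 = (3/2 - 3*m/4 - m²/4)*(-6 + m) - 4 = (-6 + m)*(3/2 - 3*m/4 - m²/4) - 4 = -4 + (-6 + m)*(3/2 - 3*m/4 - m²/4))
((-3*6)*z(3))*(-78) + (15 - F(-8)) = ((-3*6)*(-13 + 6*3 - ¼*3³ + (¾)*3²))*(-78) + (15 - 1*(-8)) = -18*(-13 + 18 - ¼*27 + (¾)*9)*(-78) + (15 + 8) = -18*(-13 + 18 - 27/4 + 27/4)*(-78) + 23 = -18*5*(-78) + 23 = -90*(-78) + 23 = 7020 + 23 = 7043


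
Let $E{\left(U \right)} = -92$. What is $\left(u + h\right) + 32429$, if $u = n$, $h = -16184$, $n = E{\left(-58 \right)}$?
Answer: $16153$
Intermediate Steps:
$n = -92$
$u = -92$
$\left(u + h\right) + 32429 = \left(-92 - 16184\right) + 32429 = -16276 + 32429 = 16153$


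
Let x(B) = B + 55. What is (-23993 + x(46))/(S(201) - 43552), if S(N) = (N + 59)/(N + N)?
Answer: 218286/397901 ≈ 0.54859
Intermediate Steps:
x(B) = 55 + B
S(N) = (59 + N)/(2*N) (S(N) = (59 + N)/((2*N)) = (59 + N)*(1/(2*N)) = (59 + N)/(2*N))
(-23993 + x(46))/(S(201) - 43552) = (-23993 + (55 + 46))/((1/2)*(59 + 201)/201 - 43552) = (-23993 + 101)/((1/2)*(1/201)*260 - 43552) = -23892/(130/201 - 43552) = -23892/(-8753822/201) = -23892*(-201/8753822) = 218286/397901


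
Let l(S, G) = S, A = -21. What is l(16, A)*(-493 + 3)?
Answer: -7840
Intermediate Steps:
l(16, A)*(-493 + 3) = 16*(-493 + 3) = 16*(-490) = -7840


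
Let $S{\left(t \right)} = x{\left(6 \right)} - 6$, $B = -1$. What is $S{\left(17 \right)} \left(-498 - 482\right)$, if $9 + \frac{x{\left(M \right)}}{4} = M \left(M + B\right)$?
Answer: $-76440$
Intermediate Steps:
$x{\left(M \right)} = -36 + 4 M \left(-1 + M\right)$ ($x{\left(M \right)} = -36 + 4 M \left(M - 1\right) = -36 + 4 M \left(-1 + M\right)$)
$S{\left(t \right)} = 78$ ($S{\left(t \right)} = \left(-36 - 24 + 4 \cdot 6^{2}\right) - 6 = \left(-36 - 24 + 4 \cdot 36\right) - 6 = \left(-36 - 24 + 144\right) - 6 = 84 - 6 = 78$)
$S{\left(17 \right)} \left(-498 - 482\right) = 78 \left(-498 - 482\right) = 78 \left(-980\right) = -76440$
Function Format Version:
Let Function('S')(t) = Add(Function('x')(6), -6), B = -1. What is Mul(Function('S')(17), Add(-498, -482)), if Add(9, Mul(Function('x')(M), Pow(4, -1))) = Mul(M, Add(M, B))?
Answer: -76440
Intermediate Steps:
Function('x')(M) = Add(-36, Mul(4, M, Add(-1, M))) (Function('x')(M) = Add(-36, Mul(4, Mul(M, Add(M, -1)))) = Add(-36, Mul(4, Mul(M, Add(-1, M)))) = Add(-36, Mul(4, M, Add(-1, M))))
Function('S')(t) = 78 (Function('S')(t) = Add(Add(-36, Mul(-4, 6), Mul(4, Pow(6, 2))), -6) = Add(Add(-36, -24, Mul(4, 36)), -6) = Add(Add(-36, -24, 144), -6) = Add(84, -6) = 78)
Mul(Function('S')(17), Add(-498, -482)) = Mul(78, Add(-498, -482)) = Mul(78, -980) = -76440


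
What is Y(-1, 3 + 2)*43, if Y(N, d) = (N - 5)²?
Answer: 1548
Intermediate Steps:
Y(N, d) = (-5 + N)²
Y(-1, 3 + 2)*43 = (-5 - 1)²*43 = (-6)²*43 = 36*43 = 1548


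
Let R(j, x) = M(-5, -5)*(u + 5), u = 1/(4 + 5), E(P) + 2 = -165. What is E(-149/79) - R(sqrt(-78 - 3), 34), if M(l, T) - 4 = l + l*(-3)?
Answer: -2147/9 ≈ -238.56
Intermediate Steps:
M(l, T) = 4 - 2*l (M(l, T) = 4 + (l + l*(-3)) = 4 + (l - 3*l) = 4 - 2*l)
E(P) = -167 (E(P) = -2 - 165 = -167)
u = 1/9 ≈ 0.11111
R(j, x) = 644/9 (R(j, x) = (4 - 2*(-5))*(1/9 + 5) = (4 + 10)*(46/9) = 14*(46/9) = 644/9)
E(-149/79) - R(sqrt(-78 - 3), 34) = -167 - 1*644/9 = -167 - 644/9 = -2147/9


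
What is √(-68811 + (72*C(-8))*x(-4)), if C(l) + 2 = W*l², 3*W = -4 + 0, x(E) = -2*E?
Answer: 3*I*√13235 ≈ 345.13*I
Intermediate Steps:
W = -4/3 (W = (-4 + 0)/3 = (⅓)*(-4) = -4/3 ≈ -1.3333)
C(l) = -2 - 4*l²/3
√(-68811 + (72*C(-8))*x(-4)) = √(-68811 + (72*(-2 - 4/3*(-8)²))*(-2*(-4))) = √(-68811 + (72*(-2 - 4/3*64))*8) = √(-68811 + (72*(-2 - 256/3))*8) = √(-68811 + (72*(-262/3))*8) = √(-68811 - 6288*8) = √(-68811 - 50304) = √(-119115) = 3*I*√13235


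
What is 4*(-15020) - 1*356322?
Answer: -416402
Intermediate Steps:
4*(-15020) - 1*356322 = -60080 - 356322 = -416402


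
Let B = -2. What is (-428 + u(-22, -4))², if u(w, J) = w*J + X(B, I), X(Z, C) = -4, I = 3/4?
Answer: 118336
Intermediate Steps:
I = ¾ (I = 3*(¼) = ¾ ≈ 0.75000)
u(w, J) = -4 + J*w (u(w, J) = w*J - 4 = J*w - 4 = -4 + J*w)
(-428 + u(-22, -4))² = (-428 + (-4 - 4*(-22)))² = (-428 + (-4 + 88))² = (-428 + 84)² = (-344)² = 118336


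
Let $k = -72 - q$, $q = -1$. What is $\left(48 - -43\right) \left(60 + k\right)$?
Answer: $-1001$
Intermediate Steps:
$k = -71$ ($k = -72 - -1 = -72 + 1 = -71$)
$\left(48 - -43\right) \left(60 + k\right) = \left(48 - -43\right) \left(60 - 71\right) = \left(48 + 43\right) \left(-11\right) = 91 \left(-11\right) = -1001$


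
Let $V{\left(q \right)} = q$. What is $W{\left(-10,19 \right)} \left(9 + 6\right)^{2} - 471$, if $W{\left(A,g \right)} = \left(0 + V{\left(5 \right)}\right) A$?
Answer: $-11721$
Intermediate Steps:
$W{\left(A,g \right)} = 5 A$ ($W{\left(A,g \right)} = \left(0 + 5\right) A = 5 A$)
$W{\left(-10,19 \right)} \left(9 + 6\right)^{2} - 471 = 5 \left(-10\right) \left(9 + 6\right)^{2} - 471 = - 50 \cdot 15^{2} - 471 = \left(-50\right) 225 - 471 = -11250 - 471 = -11721$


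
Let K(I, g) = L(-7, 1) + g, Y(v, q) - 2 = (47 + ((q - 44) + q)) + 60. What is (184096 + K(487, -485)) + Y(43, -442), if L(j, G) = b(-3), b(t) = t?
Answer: 182789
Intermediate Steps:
L(j, G) = -3
Y(v, q) = 65 + 2*q (Y(v, q) = 2 + ((47 + ((q - 44) + q)) + 60) = 2 + ((47 + ((-44 + q) + q)) + 60) = 2 + ((47 + (-44 + 2*q)) + 60) = 2 + ((3 + 2*q) + 60) = 2 + (63 + 2*q) = 65 + 2*q)
K(I, g) = -3 + g
(184096 + K(487, -485)) + Y(43, -442) = (184096 + (-3 - 485)) + (65 + 2*(-442)) = (184096 - 488) + (65 - 884) = 183608 - 819 = 182789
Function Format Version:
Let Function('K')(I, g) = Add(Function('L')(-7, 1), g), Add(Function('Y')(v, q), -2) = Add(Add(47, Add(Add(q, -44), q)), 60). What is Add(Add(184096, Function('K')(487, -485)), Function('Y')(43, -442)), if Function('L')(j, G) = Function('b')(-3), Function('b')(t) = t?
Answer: 182789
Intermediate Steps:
Function('L')(j, G) = -3
Function('Y')(v, q) = Add(65, Mul(2, q)) (Function('Y')(v, q) = Add(2, Add(Add(47, Add(Add(q, -44), q)), 60)) = Add(2, Add(Add(47, Add(Add(-44, q), q)), 60)) = Add(2, Add(Add(47, Add(-44, Mul(2, q))), 60)) = Add(2, Add(Add(3, Mul(2, q)), 60)) = Add(2, Add(63, Mul(2, q))) = Add(65, Mul(2, q)))
Function('K')(I, g) = Add(-3, g)
Add(Add(184096, Function('K')(487, -485)), Function('Y')(43, -442)) = Add(Add(184096, Add(-3, -485)), Add(65, Mul(2, -442))) = Add(Add(184096, -488), Add(65, -884)) = Add(183608, -819) = 182789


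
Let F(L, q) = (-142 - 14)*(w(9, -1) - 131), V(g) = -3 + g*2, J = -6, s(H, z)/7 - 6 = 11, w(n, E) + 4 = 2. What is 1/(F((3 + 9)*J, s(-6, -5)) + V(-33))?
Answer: 1/20679 ≈ 4.8358e-5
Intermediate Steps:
w(n, E) = -2 (w(n, E) = -4 + 2 = -2)
s(H, z) = 119 (s(H, z) = 42 + 7*11 = 42 + 77 = 119)
V(g) = -3 + 2*g
F(L, q) = 20748 (F(L, q) = (-142 - 14)*(-2 - 131) = -156*(-133) = 20748)
1/(F((3 + 9)*J, s(-6, -5)) + V(-33)) = 1/(20748 + (-3 + 2*(-33))) = 1/(20748 + (-3 - 66)) = 1/(20748 - 69) = 1/20679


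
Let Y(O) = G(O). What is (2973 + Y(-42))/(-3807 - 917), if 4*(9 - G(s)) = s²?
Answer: -2541/4724 ≈ -0.53789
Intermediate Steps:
G(s) = 9 - s²/4
Y(O) = 9 - O²/4
(2973 + Y(-42))/(-3807 - 917) = (2973 + (9 - ¼*(-42)²))/(-3807 - 917) = (2973 + (9 - ¼*1764))/(-4724) = (2973 + (9 - 441))*(-1/4724) = (2973 - 432)*(-1/4724) = 2541*(-1/4724) = -2541/4724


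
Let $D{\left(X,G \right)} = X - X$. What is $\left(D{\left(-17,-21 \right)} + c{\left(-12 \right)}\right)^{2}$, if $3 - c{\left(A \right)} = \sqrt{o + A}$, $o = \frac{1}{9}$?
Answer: $\frac{\left(9 - i \sqrt{107}\right)^{2}}{9} \approx -2.8889 - 20.688 i$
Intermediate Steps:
$D{\left(X,G \right)} = 0$
$o = \frac{1}{9} \approx 0.11111$
$c{\left(A \right)} = 3 - \sqrt{\frac{1}{9} + A}$
$\left(D{\left(-17,-21 \right)} + c{\left(-12 \right)}\right)^{2} = \left(0 + \left(3 - \frac{\sqrt{1 + 9 \left(-12\right)}}{3}\right)\right)^{2} = \left(0 + \left(3 - \frac{\sqrt{1 - 108}}{3}\right)\right)^{2} = \left(0 + \left(3 - \frac{\sqrt{-107}}{3}\right)\right)^{2} = \left(0 + \left(3 - \frac{i \sqrt{107}}{3}\right)\right)^{2} = \left(3 - \frac{i \sqrt{107}}{3}\right)^{2}$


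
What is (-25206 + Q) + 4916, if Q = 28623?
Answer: 8333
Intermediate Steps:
(-25206 + Q) + 4916 = (-25206 + 28623) + 4916 = 3417 + 4916 = 8333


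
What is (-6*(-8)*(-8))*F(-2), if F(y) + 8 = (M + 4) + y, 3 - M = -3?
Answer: 0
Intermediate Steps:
M = 6 (M = 3 - 1*(-3) = 3 + 3 = 6)
F(y) = 2 + y (F(y) = -8 + ((6 + 4) + y) = -8 + (10 + y) = 2 + y)
(-6*(-8)*(-8))*F(-2) = (-6*(-8)*(-8))*(2 - 2) = (48*(-8))*0 = -384*0 = 0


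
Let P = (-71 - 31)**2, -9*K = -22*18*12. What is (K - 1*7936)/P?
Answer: -1852/2601 ≈ -0.71203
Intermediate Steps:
K = 528 (K = -(-22*18)*12/9 = -(-44)*12 = -1/9*(-4752) = 528)
P = 10404 (P = (-102)**2 = 10404)
(K - 1*7936)/P = (528 - 1*7936)/10404 = (528 - 7936)*(1/10404) = -7408*1/10404 = -1852/2601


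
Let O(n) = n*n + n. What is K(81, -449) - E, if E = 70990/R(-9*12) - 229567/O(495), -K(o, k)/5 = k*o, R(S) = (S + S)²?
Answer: 7232723343679/39774240 ≈ 1.8184e+5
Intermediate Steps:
R(S) = 4*S² (R(S) = (2*S)² = 4*S²)
O(n) = n + n² (O(n) = n² + n = n + n²)
K(o, k) = -5*k*o
E = 23329121/39774240 (E = 70990/((4*(-9*12)²)) - 229567*1/(495*(1 + 495)) = 70990/((4*(-108)²)) - 229567/(495*496) = 70990/((4*11664)) - 229567/245520 = 70990/46656 - 229567*1/245520 = 70990*(1/46656) - 229567/245520 = 35495/23328 - 229567/245520 = 23329121/39774240 ≈ 0.58654)
K(81, -449) - E = -5*(-449)*81 - 1*23329121/39774240 = 181845 - 23329121/39774240 = 7232723343679/39774240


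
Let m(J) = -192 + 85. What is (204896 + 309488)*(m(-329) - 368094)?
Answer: -189396703184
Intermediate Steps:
m(J) = -107
(204896 + 309488)*(m(-329) - 368094) = (204896 + 309488)*(-107 - 368094) = 514384*(-368201) = -189396703184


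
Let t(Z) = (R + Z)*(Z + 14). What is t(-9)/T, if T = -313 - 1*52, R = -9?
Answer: 18/73 ≈ 0.24658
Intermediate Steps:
T = -365 (T = -313 - 52 = -365)
t(Z) = (-9 + Z)*(14 + Z) (t(Z) = (-9 + Z)*(Z + 14) = (-9 + Z)*(14 + Z))
t(-9)/T = (-126 + (-9)² + 5*(-9))/(-365) = (-126 + 81 - 45)*(-1/365) = -90*(-1/365) = 18/73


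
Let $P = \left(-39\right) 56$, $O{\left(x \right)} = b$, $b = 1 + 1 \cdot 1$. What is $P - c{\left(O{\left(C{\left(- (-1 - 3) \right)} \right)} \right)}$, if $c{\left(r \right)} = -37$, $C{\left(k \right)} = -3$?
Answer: $-2147$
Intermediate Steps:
$b = 2$ ($b = 1 + 1 = 2$)
$O{\left(x \right)} = 2$
$P = -2184$
$P - c{\left(O{\left(C{\left(- (-1 - 3) \right)} \right)} \right)} = -2184 - -37 = -2184 + 37 = -2147$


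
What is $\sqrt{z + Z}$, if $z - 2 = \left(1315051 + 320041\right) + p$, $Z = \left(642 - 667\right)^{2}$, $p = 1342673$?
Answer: $2 \sqrt{744598} \approx 1725.8$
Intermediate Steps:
$Z = 625$ ($Z = \left(-25\right)^{2} = 625$)
$z = 2977767$ ($z = 2 + \left(\left(1315051 + 320041\right) + 1342673\right) = 2 + \left(1635092 + 1342673\right) = 2 + 2977765 = 2977767$)
$\sqrt{z + Z} = \sqrt{2977767 + 625} = \sqrt{2978392} = 2 \sqrt{744598}$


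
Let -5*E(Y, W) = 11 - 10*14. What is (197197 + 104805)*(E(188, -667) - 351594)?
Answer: -530871497682/5 ≈ -1.0617e+11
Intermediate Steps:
E(Y, W) = 129/5 (E(Y, W) = -(11 - 10*14)/5 = -(11 - 140)/5 = -⅕*(-129) = 129/5)
(197197 + 104805)*(E(188, -667) - 351594) = (197197 + 104805)*(129/5 - 351594) = 302002*(-1757841/5) = -530871497682/5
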